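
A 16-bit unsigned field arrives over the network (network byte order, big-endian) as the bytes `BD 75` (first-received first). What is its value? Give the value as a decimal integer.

48501

Big-endian stores the most-significant byte at the lowest address.
The bytes are already most-significant first: 0xBD75.
0xBD75 = 48501.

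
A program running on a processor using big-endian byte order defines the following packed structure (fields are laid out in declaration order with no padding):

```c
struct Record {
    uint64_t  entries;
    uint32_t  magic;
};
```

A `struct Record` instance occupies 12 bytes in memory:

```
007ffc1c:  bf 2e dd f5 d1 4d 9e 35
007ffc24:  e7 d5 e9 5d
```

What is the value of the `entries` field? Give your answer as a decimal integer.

13776192358021176885

`entries` is the first field, at byte offset 0, occupying 8 bytes.
Bytes at offsets 0..7: BF 2E DD F5 D1 4D 9E 35.
Big-endian stores the most-significant byte at the lowest address.
The bytes are already most-significant first: 0xBF2EDDF5D14D9E35.
0xBF2EDDF5D14D9E35 = 13776192358021176885.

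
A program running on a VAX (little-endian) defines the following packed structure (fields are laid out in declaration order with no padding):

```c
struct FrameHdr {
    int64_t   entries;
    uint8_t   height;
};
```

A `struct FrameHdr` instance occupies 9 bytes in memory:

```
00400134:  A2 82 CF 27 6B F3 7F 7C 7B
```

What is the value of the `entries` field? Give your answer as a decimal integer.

`entries` is the first field, at byte offset 0, occupying 8 bytes.
Bytes at offsets 0..7: A2 82 CF 27 6B F3 7F 7C.
Little-endian stores the least-significant byte at the lowest address.
Reassemble most-significant byte first: 7C 7F F3 6B 27 CF 82 A2 → 0x7C7FF36B27CF82A2.
0x7C7FF36B27CF82A2 = 8971156624300278434.

8971156624300278434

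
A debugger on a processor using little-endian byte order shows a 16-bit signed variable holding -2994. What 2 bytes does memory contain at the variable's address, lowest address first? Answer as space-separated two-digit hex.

4E F4

Two's complement of -2994 in 16 bits: 2994 = 0x0BB2; invert → 0xF44D; add 1 → 0xF44E.
Split into bytes (most-significant first): F4 4E.
Little-endian stores the least-significant byte at the lowest address.
So at ascending addresses the bytes are 4E F4.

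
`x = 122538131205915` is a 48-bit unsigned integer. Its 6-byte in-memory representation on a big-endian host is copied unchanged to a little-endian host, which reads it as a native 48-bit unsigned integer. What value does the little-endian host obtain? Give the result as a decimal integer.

29892043436655

122538131205915 in 48-bit hexadecimal is 0x6F72A1C82F1B.
Stored big-endian, the bytes at ascending addresses are 6F 72 A1 C8 2F 1B.
Read back as little-endian, the first byte is least significant, giving 0x1B2FC8A1726F.
0x1B2FC8A1726F = 29892043436655.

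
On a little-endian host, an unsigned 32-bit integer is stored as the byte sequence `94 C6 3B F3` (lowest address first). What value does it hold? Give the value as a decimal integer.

4080780948

Little-endian: lowest address holds the least-significant byte.
Reassemble most-significant byte first: F3 3B C6 94 → 0xF33BC694.
0xF33BC694 = 4080780948.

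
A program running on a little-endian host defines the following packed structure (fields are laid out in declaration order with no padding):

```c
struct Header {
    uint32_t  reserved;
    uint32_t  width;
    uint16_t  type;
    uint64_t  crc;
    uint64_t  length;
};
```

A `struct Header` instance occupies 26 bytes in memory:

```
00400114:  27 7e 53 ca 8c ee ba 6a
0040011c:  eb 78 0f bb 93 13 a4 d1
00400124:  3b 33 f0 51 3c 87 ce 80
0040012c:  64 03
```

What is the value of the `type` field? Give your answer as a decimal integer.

`type` follows `reserved` (4 B), `width` (4 B), so it starts at offset 4 + 4 = 8 and occupies 2 bytes.
Bytes at offsets 8..9: EB 78.
Little-endian stores the least-significant byte at the lowest address.
Reassemble most-significant byte first: 78 EB → 0x78EB.
0x78EB = 30955.

30955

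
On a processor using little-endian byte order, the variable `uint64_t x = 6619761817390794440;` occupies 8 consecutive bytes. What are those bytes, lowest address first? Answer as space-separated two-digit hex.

C8 C6 45 C7 4C 1E DE 5B

6619761817390794440 in hexadecimal, padded to 64 bits, is 0x5BDE1E4CC745C6C8.
Split into bytes (most-significant first): 5B DE 1E 4C C7 45 C6 C8.
Little-endian: lowest address holds the least-significant byte.
So at ascending addresses the bytes are C8 C6 45 C7 4C 1E DE 5B.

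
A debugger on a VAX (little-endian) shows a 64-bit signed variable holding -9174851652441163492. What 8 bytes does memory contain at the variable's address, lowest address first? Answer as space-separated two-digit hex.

1C B9 56 55 08 61 AC 80

Two's complement of -9174851652441163492 in 64 bits: 9174851652441163492 = 0x7F539EF7AAA946E4; invert → 0x80AC61085556B91B; add 1 → 0x80AC61085556B91C.
Split into bytes (most-significant first): 80 AC 61 08 55 56 B9 1C.
In little-endian order the low byte comes first in memory.
So at ascending addresses the bytes are 1C B9 56 55 08 61 AC 80.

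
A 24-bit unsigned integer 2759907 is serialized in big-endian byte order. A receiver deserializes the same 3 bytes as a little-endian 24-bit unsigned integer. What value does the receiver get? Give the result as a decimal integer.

14883882

2759907 in 24-bit hexadecimal is 0x2A1CE3.
Stored big-endian, the bytes at ascending addresses are 2A 1C E3.
Read back as little-endian, the first byte is least significant, giving 0xE31C2A.
0xE31C2A = 14883882.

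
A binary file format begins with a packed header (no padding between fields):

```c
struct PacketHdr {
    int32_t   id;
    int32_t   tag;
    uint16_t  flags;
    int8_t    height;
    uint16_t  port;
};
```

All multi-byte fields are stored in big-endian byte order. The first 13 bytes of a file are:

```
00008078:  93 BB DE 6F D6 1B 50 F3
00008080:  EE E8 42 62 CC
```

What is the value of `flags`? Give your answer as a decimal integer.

`flags` follows `id` (4 B), `tag` (4 B), so it starts at offset 4 + 4 = 8 and occupies 2 bytes.
Bytes at offsets 8..9: EE E8.
Big-endian: lowest address holds the most-significant byte.
The bytes are already most-significant first: 0xEEE8.
0xEEE8 = 61160.

61160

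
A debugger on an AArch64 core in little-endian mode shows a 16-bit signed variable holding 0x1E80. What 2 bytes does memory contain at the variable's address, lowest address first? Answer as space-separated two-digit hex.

80 1E

Split into bytes (most-significant first): 1E 80.
In little-endian order the low byte comes first in memory.
So at ascending addresses the bytes are 80 1E.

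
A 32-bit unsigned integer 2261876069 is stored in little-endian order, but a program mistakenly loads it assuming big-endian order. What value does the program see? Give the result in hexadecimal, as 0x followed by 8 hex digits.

0x657DD186

2261876069 in 32-bit hexadecimal is 0x86D17D65.
Stored little-endian, the bytes at ascending addresses are 65 7D D1 86.
Read back as big-endian, the last byte is least significant, giving 0x657DD186.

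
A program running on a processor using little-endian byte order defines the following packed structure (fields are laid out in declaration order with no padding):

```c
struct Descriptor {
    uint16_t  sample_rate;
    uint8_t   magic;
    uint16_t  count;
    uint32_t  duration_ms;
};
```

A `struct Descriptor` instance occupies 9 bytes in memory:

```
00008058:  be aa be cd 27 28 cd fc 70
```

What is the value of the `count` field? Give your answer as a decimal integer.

10189

`count` follows `sample_rate` (2 B), `magic` (1 B), so it starts at offset 2 + 1 = 3 and occupies 2 bytes.
Bytes at offsets 3..4: CD 27.
Little-endian stores the least-significant byte at the lowest address.
Reassemble most-significant byte first: 27 CD → 0x27CD.
0x27CD = 10189.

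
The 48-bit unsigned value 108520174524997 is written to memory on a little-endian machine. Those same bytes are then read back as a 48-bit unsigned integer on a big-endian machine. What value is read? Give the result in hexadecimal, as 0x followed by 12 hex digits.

0x451A74D2B262

108520174524997 in 48-bit hexadecimal is 0x62B2D2741A45.
Stored little-endian, the bytes at ascending addresses are 45 1A 74 D2 B2 62.
Read back as big-endian, the last byte is least significant, giving 0x451A74D2B262.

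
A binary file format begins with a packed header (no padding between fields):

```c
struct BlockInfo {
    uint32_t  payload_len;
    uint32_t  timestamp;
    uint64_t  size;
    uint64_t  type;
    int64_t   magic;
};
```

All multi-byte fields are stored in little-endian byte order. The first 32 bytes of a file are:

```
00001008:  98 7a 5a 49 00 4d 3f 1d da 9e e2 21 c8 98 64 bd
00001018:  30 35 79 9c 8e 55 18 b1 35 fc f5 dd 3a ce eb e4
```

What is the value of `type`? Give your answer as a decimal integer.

12761043615153206576

`type` follows `payload_len` (4 B), `timestamp` (4 B), `size` (8 B), so it starts at offset 4 + 4 + 8 = 16 and occupies 8 bytes.
Bytes at offsets 16..23: 30 35 79 9C 8E 55 18 B1.
Little-endian: lowest address holds the least-significant byte.
Reassemble most-significant byte first: B1 18 55 8E 9C 79 35 30 → 0xB118558E9C793530.
0xB118558E9C793530 = 12761043615153206576.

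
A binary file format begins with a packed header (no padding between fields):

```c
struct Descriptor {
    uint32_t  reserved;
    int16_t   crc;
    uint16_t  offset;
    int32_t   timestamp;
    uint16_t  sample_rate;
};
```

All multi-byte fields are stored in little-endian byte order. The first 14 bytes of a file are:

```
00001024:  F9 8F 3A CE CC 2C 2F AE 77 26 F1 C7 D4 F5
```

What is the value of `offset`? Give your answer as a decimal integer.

44591

`offset` follows `reserved` (4 B), `crc` (2 B), so it starts at offset 4 + 2 = 6 and occupies 2 bytes.
Bytes at offsets 6..7: 2F AE.
Little-endian: lowest address holds the least-significant byte.
Reassemble most-significant byte first: AE 2F → 0xAE2F.
0xAE2F = 44591.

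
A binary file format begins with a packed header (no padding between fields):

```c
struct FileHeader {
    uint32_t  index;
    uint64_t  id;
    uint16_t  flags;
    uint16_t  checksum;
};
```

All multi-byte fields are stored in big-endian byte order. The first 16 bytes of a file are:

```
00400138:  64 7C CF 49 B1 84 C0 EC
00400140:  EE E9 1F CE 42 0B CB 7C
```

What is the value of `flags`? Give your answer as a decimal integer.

`flags` follows `index` (4 B), `id` (8 B), so it starts at offset 4 + 8 = 12 and occupies 2 bytes.
Bytes at offsets 12..13: 42 0B.
Big-endian stores the most-significant byte at the lowest address.
The bytes are already most-significant first: 0x420B.
0x420B = 16907.

16907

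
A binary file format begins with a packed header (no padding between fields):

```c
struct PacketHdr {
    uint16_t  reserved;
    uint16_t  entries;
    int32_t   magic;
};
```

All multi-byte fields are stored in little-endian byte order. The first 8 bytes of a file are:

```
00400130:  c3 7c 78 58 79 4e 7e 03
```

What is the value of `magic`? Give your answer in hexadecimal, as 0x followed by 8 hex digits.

`magic` follows `reserved` (2 B), `entries` (2 B), so it starts at offset 2 + 2 = 4 and occupies 4 bytes.
Bytes at offsets 4..7: 79 4E 7E 03.
In little-endian order the low byte comes first in memory.
Reassemble most-significant byte first: 03 7E 4E 79 → 0x037E4E79.

0x037E4E79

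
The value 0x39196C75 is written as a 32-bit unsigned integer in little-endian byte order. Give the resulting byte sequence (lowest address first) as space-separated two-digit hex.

75 6C 19 39

Split into bytes (most-significant first): 39 19 6C 75.
Little-endian stores the least-significant byte at the lowest address.
So at ascending addresses the bytes are 75 6C 19 39.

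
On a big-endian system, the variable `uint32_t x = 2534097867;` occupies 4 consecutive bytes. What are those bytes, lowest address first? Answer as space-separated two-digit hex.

2534097867 in hexadecimal, padded to 32 bits, is 0x970B43CB.
Split into bytes (most-significant first): 97 0B 43 CB.
Big-endian stores the most-significant byte at the lowest address.
So the memory order matches the most-significant-first order: 97 0B 43 CB.

97 0B 43 CB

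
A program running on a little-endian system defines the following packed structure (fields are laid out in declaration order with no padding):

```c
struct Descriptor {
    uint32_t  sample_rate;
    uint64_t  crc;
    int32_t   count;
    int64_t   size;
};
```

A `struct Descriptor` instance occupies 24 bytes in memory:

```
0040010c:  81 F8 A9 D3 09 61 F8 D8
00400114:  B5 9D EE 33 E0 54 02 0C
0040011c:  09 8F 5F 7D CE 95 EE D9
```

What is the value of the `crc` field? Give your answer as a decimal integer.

`crc` follows `sample_rate` (4 bytes), so it starts at byte offset 4 and occupies 8 bytes.
Bytes at offsets 4..11: 09 61 F8 D8 B5 9D EE 33.
In little-endian order the low byte comes first in memory.
Reassemble most-significant byte first: 33 EE 9D B5 D8 F8 61 09 → 0x33EE9DB5D8F86109.
0x33EE9DB5D8F86109 = 3742101744746258697.

3742101744746258697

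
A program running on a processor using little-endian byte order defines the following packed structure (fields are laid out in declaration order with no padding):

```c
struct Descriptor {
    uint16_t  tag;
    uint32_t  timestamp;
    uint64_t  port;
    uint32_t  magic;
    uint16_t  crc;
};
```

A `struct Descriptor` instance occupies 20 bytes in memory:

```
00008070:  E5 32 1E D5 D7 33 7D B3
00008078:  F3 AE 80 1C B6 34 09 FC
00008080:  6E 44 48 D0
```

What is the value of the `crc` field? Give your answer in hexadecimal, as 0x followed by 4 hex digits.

0xD048

`crc` follows `tag` (2 B), `timestamp` (4 B), `port` (8 B), `magic` (4 B), so it starts at offset 2 + 4 + 8 + 4 = 18 and occupies 2 bytes.
Bytes at offsets 18..19: 48 D0.
Little-endian stores the least-significant byte at the lowest address.
Reassemble most-significant byte first: D0 48 → 0xD048.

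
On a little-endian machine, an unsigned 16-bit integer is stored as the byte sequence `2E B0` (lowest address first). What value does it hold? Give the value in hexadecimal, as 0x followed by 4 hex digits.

0xB02E

In little-endian order the low byte comes first in memory.
Reassemble most-significant byte first: B0 2E → 0xB02E.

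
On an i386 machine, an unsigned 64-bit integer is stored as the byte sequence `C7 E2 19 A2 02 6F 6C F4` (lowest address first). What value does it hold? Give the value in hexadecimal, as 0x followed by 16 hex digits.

0xF46C6F02A219E2C7

Little-endian stores the least-significant byte at the lowest address.
Reassemble most-significant byte first: F4 6C 6F 02 A2 19 E2 C7 → 0xF46C6F02A219E2C7.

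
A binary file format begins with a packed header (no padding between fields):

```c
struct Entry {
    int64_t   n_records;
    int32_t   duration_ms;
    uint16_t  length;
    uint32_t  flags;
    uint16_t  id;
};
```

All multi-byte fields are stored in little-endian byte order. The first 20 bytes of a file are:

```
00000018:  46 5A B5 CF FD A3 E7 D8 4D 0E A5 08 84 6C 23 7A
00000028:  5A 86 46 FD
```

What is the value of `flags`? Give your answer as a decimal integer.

2254076451

`flags` follows `n_records` (8 B), `duration_ms` (4 B), `length` (2 B), so it starts at offset 8 + 4 + 2 = 14 and occupies 4 bytes.
Bytes at offsets 14..17: 23 7A 5A 86.
Little-endian: lowest address holds the least-significant byte.
Reassemble most-significant byte first: 86 5A 7A 23 → 0x865A7A23.
0x865A7A23 = 2254076451.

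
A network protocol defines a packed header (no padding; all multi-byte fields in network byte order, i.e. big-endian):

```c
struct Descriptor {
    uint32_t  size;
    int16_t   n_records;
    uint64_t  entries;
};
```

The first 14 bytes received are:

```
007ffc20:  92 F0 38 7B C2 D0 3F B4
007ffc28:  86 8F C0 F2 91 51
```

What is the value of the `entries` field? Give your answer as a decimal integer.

`entries` follows `size` (4 B), `n_records` (2 B), so it starts at offset 4 + 2 = 6 and occupies 8 bytes.
Bytes at offsets 6..13: 3F B4 86 8F C0 F2 91 51.
Big-endian: lowest address holds the most-significant byte.
The bytes are already most-significant first: 0x3FB4868FC0F29151.
0x3FB4868FC0F29151 = 4590441872172945745.

4590441872172945745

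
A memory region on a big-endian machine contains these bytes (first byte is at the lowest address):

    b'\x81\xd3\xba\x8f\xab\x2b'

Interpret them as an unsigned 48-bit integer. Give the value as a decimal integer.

142746368060203

Big-endian: lowest address holds the most-significant byte.
The bytes are already most-significant first: 0x81D3BA8FAB2B.
0x81D3BA8FAB2B = 142746368060203.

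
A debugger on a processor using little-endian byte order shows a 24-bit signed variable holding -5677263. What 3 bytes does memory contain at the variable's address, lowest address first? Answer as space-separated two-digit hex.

31 5F A9

Two's complement of -5677263 in 24 bits: 5677263 = 0x56A0CF; invert → 0xA95F30; add 1 → 0xA95F31.
Split into bytes (most-significant first): A9 5F 31.
Little-endian: lowest address holds the least-significant byte.
So at ascending addresses the bytes are 31 5F A9.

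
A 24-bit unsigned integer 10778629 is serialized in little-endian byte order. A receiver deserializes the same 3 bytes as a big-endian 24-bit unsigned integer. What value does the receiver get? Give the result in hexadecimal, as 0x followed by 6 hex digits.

0x0578A4

10778629 in 24-bit hexadecimal is 0xA47805.
Stored little-endian, the bytes at ascending addresses are 05 78 A4.
Read back as big-endian, the last byte is least significant, giving 0x0578A4.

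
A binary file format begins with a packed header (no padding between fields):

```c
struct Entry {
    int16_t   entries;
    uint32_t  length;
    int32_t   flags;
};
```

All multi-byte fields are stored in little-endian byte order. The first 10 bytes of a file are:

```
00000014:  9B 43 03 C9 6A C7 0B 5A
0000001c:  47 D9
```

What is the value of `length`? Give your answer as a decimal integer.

`length` follows `entries` (2 bytes), so it starts at byte offset 2 and occupies 4 bytes.
Bytes at offsets 2..5: 03 C9 6A C7.
In little-endian order the low byte comes first in memory.
Reassemble most-significant byte first: C7 6A C9 03 → 0xC76AC903.
0xC76AC903 = 3345664259.

3345664259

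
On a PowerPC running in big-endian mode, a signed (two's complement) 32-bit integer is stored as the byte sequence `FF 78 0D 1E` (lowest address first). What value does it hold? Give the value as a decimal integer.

Big-endian: lowest address holds the most-significant byte.
The bytes are already most-significant first: 0xFF780D1E.
Top bit is set, so as a signed 32-bit value this is 0xFF780D1E − 2^32 = -8909538.

-8909538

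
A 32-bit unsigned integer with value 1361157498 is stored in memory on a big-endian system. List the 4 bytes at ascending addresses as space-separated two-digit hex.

1361157498 in hexadecimal, padded to 32 bits, is 0x51219D7A.
Split into bytes (most-significant first): 51 21 9D 7A.
In big-endian order the high byte comes first in memory.
So the memory order matches the most-significant-first order: 51 21 9D 7A.

51 21 9D 7A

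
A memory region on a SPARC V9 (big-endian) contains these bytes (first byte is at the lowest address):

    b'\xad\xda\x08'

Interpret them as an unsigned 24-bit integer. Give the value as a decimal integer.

Big-endian: lowest address holds the most-significant byte.
The bytes are already most-significant first: 0xADDA08.
0xADDA08 = 11393544.

11393544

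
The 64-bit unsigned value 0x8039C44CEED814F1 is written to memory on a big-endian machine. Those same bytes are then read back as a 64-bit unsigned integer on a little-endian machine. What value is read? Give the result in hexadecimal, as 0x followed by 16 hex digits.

0xF114D8EE4CC43980

Stored big-endian, the bytes at ascending addresses are 80 39 C4 4C EE D8 14 F1.
Read back as little-endian, the first byte is least significant, giving 0xF114D8EE4CC43980.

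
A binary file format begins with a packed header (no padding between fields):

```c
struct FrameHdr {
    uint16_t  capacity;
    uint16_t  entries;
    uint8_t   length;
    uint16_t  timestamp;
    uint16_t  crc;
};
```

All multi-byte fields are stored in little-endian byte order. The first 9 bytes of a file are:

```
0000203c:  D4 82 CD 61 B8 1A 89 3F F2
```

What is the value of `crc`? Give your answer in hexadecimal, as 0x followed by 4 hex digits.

`crc` follows `capacity` (2 B), `entries` (2 B), `length` (1 B), `timestamp` (2 B), so it starts at offset 2 + 2 + 1 + 2 = 7 and occupies 2 bytes.
Bytes at offsets 7..8: 3F F2.
Little-endian stores the least-significant byte at the lowest address.
Reassemble most-significant byte first: F2 3F → 0xF23F.

0xF23F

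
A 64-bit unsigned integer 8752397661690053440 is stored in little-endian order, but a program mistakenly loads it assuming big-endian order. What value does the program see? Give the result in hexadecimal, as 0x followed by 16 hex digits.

0x40C3FE154DC37679

8752397661690053440 in 64-bit hexadecimal is 0x7976C34D15FEC340.
Stored little-endian, the bytes at ascending addresses are 40 C3 FE 15 4D C3 76 79.
Read back as big-endian, the last byte is least significant, giving 0x40C3FE154DC37679.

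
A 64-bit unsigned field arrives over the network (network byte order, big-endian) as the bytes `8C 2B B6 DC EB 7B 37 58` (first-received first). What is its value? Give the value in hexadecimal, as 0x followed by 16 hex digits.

Big-endian stores the most-significant byte at the lowest address.
The bytes are already most-significant first: 0x8C2BB6DCEB7B3758.

0x8C2BB6DCEB7B3758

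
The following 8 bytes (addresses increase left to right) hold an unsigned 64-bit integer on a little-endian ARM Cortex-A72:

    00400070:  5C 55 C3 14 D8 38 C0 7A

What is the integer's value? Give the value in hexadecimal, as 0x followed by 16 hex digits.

0x7AC038D814C3555C

Little-endian stores the least-significant byte at the lowest address.
Reassemble most-significant byte first: 7A C0 38 D8 14 C3 55 5C → 0x7AC038D814C3555C.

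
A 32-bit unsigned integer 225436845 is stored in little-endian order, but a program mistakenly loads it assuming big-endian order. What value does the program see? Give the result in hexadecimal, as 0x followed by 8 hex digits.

225436845 in 32-bit hexadecimal is 0x0D6FE4AD.
Stored little-endian, the bytes at ascending addresses are AD E4 6F 0D.
Read back as big-endian, the last byte is least significant, giving 0xADE46F0D.

0xADE46F0D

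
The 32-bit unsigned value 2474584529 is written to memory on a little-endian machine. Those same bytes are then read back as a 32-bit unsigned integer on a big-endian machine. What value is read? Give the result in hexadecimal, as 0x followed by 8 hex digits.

0xD1297F93

2474584529 in 32-bit hexadecimal is 0x937F29D1.
Stored little-endian, the bytes at ascending addresses are D1 29 7F 93.
Read back as big-endian, the last byte is least significant, giving 0xD1297F93.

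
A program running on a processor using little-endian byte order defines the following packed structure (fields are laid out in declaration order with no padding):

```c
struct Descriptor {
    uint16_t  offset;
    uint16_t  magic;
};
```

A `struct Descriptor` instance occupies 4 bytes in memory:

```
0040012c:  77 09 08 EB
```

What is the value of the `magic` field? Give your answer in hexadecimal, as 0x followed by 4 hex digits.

0xEB08

`magic` follows `offset` (2 bytes), so it starts at byte offset 2 and occupies 2 bytes.
Bytes at offsets 2..3: 08 EB.
Little-endian: lowest address holds the least-significant byte.
Reassemble most-significant byte first: EB 08 → 0xEB08.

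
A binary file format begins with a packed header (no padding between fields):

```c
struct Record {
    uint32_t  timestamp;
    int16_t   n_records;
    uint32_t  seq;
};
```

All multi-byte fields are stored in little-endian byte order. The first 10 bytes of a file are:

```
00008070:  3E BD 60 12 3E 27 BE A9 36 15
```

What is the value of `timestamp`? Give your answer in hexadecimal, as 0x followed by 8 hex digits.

`timestamp` is the first field, at byte offset 0, occupying 4 bytes.
Bytes at offsets 0..3: 3E BD 60 12.
In little-endian order the low byte comes first in memory.
Reassemble most-significant byte first: 12 60 BD 3E → 0x1260BD3E.

0x1260BD3E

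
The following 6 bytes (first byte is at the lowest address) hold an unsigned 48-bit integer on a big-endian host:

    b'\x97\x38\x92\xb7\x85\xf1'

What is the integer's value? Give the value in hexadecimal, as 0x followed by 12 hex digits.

In big-endian order the high byte comes first in memory.
The bytes are already most-significant first: 0x973892B785F1.

0x973892B785F1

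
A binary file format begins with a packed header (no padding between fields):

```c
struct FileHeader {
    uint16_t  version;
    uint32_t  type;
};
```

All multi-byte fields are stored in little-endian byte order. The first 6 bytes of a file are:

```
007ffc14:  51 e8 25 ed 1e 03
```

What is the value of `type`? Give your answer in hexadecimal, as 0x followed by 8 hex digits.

`type` follows `version` (2 bytes), so it starts at byte offset 2 and occupies 4 bytes.
Bytes at offsets 2..5: 25 ED 1E 03.
In little-endian order the low byte comes first in memory.
Reassemble most-significant byte first: 03 1E ED 25 → 0x031EED25.

0x031EED25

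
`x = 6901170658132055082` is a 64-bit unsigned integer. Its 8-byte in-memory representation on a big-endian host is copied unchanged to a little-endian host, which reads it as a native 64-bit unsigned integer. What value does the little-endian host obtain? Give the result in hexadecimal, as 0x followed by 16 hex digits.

0x2A544F4C26E2C55F

6901170658132055082 in 64-bit hexadecimal is 0x5FC5E2264C4F542A.
Stored big-endian, the bytes at ascending addresses are 5F C5 E2 26 4C 4F 54 2A.
Read back as little-endian, the first byte is least significant, giving 0x2A544F4C26E2C55F.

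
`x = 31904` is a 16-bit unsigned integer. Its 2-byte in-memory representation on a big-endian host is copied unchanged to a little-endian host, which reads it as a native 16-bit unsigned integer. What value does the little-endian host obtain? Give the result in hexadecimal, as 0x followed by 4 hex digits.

31904 in 16-bit hexadecimal is 0x7CA0.
Stored big-endian, the bytes at ascending addresses are 7C A0.
Read back as little-endian, the first byte is least significant, giving 0xA07C.

0xA07C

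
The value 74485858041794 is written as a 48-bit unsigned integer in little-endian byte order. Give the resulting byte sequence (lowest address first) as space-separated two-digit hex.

74485858041794 in hexadecimal, padded to 48 bits, is 0x43BE971BFFC2.
Split into bytes (most-significant first): 43 BE 97 1B FF C2.
Little-endian stores the least-significant byte at the lowest address.
So at ascending addresses the bytes are C2 FF 1B 97 BE 43.

C2 FF 1B 97 BE 43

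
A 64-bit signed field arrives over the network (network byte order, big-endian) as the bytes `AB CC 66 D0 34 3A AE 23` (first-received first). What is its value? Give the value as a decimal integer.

Big-endian: lowest address holds the most-significant byte.
The bytes are already most-significant first: 0xABCC66D0343AAE23.
Top bit is set, so as a signed 64-bit value this is 0xABCC66D0343AAE23 − 2^64 = -6067361553559409117.

-6067361553559409117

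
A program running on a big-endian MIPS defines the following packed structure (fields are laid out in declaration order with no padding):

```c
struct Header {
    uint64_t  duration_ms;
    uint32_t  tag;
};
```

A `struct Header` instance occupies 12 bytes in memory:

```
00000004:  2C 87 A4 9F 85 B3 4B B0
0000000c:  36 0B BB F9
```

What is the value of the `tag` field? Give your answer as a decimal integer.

906738681

`tag` follows `duration_ms` (8 bytes), so it starts at byte offset 8 and occupies 4 bytes.
Bytes at offsets 8..11: 36 0B BB F9.
In big-endian order the high byte comes first in memory.
The bytes are already most-significant first: 0x360BBBF9.
0x360BBBF9 = 906738681.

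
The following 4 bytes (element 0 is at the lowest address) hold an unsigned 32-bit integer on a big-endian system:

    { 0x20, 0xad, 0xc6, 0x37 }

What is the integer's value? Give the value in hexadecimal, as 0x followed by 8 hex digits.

0x20ADC637

Big-endian: lowest address holds the most-significant byte.
The bytes are already most-significant first: 0x20ADC637.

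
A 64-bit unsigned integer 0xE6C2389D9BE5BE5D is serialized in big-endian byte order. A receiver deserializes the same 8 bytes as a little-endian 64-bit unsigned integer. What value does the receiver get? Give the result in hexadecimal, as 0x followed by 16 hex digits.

Stored big-endian, the bytes at ascending addresses are E6 C2 38 9D 9B E5 BE 5D.
Read back as little-endian, the first byte is least significant, giving 0x5DBEE59B9D38C2E6.

0x5DBEE59B9D38C2E6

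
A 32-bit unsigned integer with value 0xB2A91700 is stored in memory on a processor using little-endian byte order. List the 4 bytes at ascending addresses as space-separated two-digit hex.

Split into bytes (most-significant first): B2 A9 17 00.
In little-endian order the low byte comes first in memory.
So at ascending addresses the bytes are 00 17 A9 B2.

00 17 A9 B2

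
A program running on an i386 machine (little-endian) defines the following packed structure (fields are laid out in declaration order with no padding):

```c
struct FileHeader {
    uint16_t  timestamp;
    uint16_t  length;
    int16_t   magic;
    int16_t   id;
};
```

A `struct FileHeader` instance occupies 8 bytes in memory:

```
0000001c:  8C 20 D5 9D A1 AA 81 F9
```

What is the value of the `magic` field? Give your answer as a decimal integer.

`magic` follows `timestamp` (2 B), `length` (2 B), so it starts at offset 2 + 2 = 4 and occupies 2 bytes.
Bytes at offsets 4..5: A1 AA.
Little-endian stores the least-significant byte at the lowest address.
Reassemble most-significant byte first: AA A1 → 0xAAA1.
Top bit is set, so as a signed 16-bit value this is 0xAAA1 − 2^16 = -21855.

-21855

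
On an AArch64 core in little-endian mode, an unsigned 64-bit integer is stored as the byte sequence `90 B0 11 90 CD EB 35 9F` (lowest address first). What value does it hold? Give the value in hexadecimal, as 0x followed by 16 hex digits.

0x9F35EBCD9011B090

In little-endian order the low byte comes first in memory.
Reassemble most-significant byte first: 9F 35 EB CD 90 11 B0 90 → 0x9F35EBCD9011B090.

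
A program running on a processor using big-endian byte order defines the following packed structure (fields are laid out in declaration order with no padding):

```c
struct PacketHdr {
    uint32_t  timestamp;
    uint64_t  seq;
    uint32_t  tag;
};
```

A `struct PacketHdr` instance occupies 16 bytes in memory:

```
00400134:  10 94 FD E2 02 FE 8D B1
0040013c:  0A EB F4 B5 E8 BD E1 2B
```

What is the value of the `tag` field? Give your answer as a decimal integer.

`tag` follows `timestamp` (4 B), `seq` (8 B), so it starts at offset 4 + 8 = 12 and occupies 4 bytes.
Bytes at offsets 12..15: E8 BD E1 2B.
Big-endian stores the most-significant byte at the lowest address.
The bytes are already most-significant first: 0xE8BDE12B.
0xE8BDE12B = 3904758059.

3904758059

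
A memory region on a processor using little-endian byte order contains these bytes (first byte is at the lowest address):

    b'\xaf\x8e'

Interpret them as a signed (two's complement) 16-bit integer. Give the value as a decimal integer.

Little-endian: lowest address holds the least-significant byte.
Reassemble most-significant byte first: 8E AF → 0x8EAF.
Top bit is set, so as a signed 16-bit value this is 0x8EAF − 2^16 = -29009.

-29009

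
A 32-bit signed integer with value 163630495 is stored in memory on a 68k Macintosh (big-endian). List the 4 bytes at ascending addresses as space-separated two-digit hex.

09 C0 CD 9F

163630495 in hexadecimal, padded to 32 bits, is 0x09C0CD9F.
Split into bytes (most-significant first): 09 C0 CD 9F.
Big-endian: lowest address holds the most-significant byte.
So the memory order matches the most-significant-first order: 09 C0 CD 9F.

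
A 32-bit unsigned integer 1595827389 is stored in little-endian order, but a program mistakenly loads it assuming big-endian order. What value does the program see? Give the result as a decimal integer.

1595827389 in 32-bit hexadecimal is 0x5F1E64BD.
Stored little-endian, the bytes at ascending addresses are BD 64 1E 5F.
Read back as big-endian, the last byte is least significant, giving 0xBD641E5F.
0xBD641E5F = 3177455199.

3177455199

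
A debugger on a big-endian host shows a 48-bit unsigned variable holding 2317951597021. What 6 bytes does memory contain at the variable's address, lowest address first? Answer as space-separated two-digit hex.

02 1B B0 AE 79 DD

2317951597021 in hexadecimal, padded to 48 bits, is 0x021BB0AE79DD.
Split into bytes (most-significant first): 02 1B B0 AE 79 DD.
Big-endian: lowest address holds the most-significant byte.
So the memory order matches the most-significant-first order: 02 1B B0 AE 79 DD.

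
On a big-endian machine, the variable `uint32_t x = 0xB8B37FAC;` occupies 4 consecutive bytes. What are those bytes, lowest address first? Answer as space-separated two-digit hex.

Split into bytes (most-significant first): B8 B3 7F AC.
Big-endian stores the most-significant byte at the lowest address.
So the memory order matches the most-significant-first order: B8 B3 7F AC.

B8 B3 7F AC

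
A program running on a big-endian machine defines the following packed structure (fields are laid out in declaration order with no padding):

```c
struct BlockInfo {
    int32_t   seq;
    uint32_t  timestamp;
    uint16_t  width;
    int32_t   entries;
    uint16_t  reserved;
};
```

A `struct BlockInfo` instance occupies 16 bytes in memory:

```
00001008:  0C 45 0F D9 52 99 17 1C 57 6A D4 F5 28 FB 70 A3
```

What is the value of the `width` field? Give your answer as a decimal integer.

22378

`width` follows `seq` (4 B), `timestamp` (4 B), so it starts at offset 4 + 4 = 8 and occupies 2 bytes.
Bytes at offsets 8..9: 57 6A.
Big-endian stores the most-significant byte at the lowest address.
The bytes are already most-significant first: 0x576A.
0x576A = 22378.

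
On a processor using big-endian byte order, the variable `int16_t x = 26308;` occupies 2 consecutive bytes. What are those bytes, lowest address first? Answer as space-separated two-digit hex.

66 C4

26308 in hexadecimal, padded to 16 bits, is 0x66C4.
Split into bytes (most-significant first): 66 C4.
Big-endian stores the most-significant byte at the lowest address.
So the memory order matches the most-significant-first order: 66 C4.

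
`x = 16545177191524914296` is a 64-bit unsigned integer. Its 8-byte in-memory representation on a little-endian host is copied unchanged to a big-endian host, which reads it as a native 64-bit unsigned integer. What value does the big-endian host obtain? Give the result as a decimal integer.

16545177191524914296 in 64-bit hexadecimal is 0xE59C46FEDEBCD478.
Stored little-endian, the bytes at ascending addresses are 78 D4 BC DE FE 46 9C E5.
Read back as big-endian, the last byte is least significant, giving 0x78D4BCDEFE469CE5.
0x78D4BCDEFE469CE5 = 8706791645548813541.

8706791645548813541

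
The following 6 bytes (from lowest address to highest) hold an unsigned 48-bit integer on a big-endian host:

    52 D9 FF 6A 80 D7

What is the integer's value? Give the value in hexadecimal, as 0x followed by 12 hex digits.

0x52D9FF6A80D7

Big-endian stores the most-significant byte at the lowest address.
The bytes are already most-significant first: 0x52D9FF6A80D7.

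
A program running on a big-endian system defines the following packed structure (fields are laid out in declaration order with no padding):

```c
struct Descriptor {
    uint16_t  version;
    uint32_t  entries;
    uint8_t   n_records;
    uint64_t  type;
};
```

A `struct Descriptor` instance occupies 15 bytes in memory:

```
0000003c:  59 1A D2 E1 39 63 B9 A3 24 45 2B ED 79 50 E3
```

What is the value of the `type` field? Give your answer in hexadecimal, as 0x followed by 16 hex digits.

`type` follows `version` (2 B), `entries` (4 B), `n_records` (1 B), so it starts at offset 2 + 4 + 1 = 7 and occupies 8 bytes.
Bytes at offsets 7..14: A3 24 45 2B ED 79 50 E3.
Big-endian stores the most-significant byte at the lowest address.
The bytes are already most-significant first: 0xA324452BED7950E3.

0xA324452BED7950E3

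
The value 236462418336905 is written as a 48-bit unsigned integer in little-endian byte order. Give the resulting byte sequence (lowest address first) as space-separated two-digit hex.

89 9C 72 B2 0F D7

236462418336905 in hexadecimal, padded to 48 bits, is 0xD70FB2729C89.
Split into bytes (most-significant first): D7 0F B2 72 9C 89.
Little-endian stores the least-significant byte at the lowest address.
So at ascending addresses the bytes are 89 9C 72 B2 0F D7.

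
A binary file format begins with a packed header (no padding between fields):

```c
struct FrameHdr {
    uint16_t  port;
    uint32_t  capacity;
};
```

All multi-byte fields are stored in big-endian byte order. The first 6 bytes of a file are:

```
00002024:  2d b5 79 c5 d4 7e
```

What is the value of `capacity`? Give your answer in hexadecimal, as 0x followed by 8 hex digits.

`capacity` follows `port` (2 bytes), so it starts at byte offset 2 and occupies 4 bytes.
Bytes at offsets 2..5: 79 C5 D4 7E.
In big-endian order the high byte comes first in memory.
The bytes are already most-significant first: 0x79C5D47E.

0x79C5D47E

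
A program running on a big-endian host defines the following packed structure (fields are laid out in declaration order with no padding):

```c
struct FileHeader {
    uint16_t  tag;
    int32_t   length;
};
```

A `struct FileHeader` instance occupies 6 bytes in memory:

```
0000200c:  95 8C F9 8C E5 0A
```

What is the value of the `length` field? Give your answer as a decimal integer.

-108206838

`length` follows `tag` (2 bytes), so it starts at byte offset 2 and occupies 4 bytes.
Bytes at offsets 2..5: F9 8C E5 0A.
In big-endian order the high byte comes first in memory.
The bytes are already most-significant first: 0xF98CE50A.
Top bit is set, so as a signed 32-bit value this is 0xF98CE50A − 2^32 = -108206838.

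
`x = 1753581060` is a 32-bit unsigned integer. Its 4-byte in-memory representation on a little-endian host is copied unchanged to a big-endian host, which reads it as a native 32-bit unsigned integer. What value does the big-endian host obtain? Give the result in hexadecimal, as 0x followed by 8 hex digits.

1753581060 in 32-bit hexadecimal is 0x68858604.
Stored little-endian, the bytes at ascending addresses are 04 86 85 68.
Read back as big-endian, the last byte is least significant, giving 0x04868568.

0x04868568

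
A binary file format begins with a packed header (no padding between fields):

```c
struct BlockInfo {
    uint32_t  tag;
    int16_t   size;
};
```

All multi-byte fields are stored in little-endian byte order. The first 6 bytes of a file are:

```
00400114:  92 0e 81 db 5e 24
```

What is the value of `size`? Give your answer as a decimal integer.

`size` follows `tag` (4 bytes), so it starts at byte offset 4 and occupies 2 bytes.
Bytes at offsets 4..5: 5E 24.
Little-endian: lowest address holds the least-significant byte.
Reassemble most-significant byte first: 24 5E → 0x245E.
0x245E = 9310.

9310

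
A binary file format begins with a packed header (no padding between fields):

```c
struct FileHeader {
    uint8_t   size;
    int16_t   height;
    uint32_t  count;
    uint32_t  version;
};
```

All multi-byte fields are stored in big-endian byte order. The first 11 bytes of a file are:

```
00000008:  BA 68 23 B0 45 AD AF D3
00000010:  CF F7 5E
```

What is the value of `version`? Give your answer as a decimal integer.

3553621854

`version` follows `size` (1 B), `height` (2 B), `count` (4 B), so it starts at offset 1 + 2 + 4 = 7 and occupies 4 bytes.
Bytes at offsets 7..10: D3 CF F7 5E.
Big-endian: lowest address holds the most-significant byte.
The bytes are already most-significant first: 0xD3CFF75E.
0xD3CFF75E = 3553621854.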